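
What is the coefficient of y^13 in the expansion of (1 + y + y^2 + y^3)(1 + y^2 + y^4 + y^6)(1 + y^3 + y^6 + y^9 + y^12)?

(1 + y + y^2 + y^3) has coefficients 1,1,1,1 for degrees 0…3.
(1 + y^2 + y^4 + y^6) has coefficients 1,0,1,0,1,0,1,0,0,0,0,0,0,0 for degrees 0…13.
Finally multiplying by (1 + y^3 + y^6 + y^9 + y^12), the product of all factors after the first has coefficients 1,0,1,1,1,1,2,1,1,2,1,1,2,1 for degrees 0…13.
[y^13] = 1·1 + 1·2 + 1·1 + 1·1 = 5.

5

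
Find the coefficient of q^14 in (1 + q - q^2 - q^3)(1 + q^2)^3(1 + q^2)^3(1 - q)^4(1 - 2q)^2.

16

(1 + q - q^2 - q^3) has coefficients 1,1,-1,-1 for degrees 0…3.
(1 + q^2)^3 has coefficients 1,0,3,0,3,0,1,0,0,0,0,0,0,0,0 for degrees 0…14.
Multiplying by (1 + q^2)^3 gives running coefficients 1,0,6,0,15,0,20,0,15,0,6,0,1,0,0 for degrees 0…14.
Multiplying by (1 - q)^4 gives running coefficients 1,-4,12,-28,52,-84,116,-140,150,-140,116,-84,52,-28,12 for degrees 0…14.
Finally multiplying by (1 - 2q)^2, the product of all factors after the first has coefficients 1,-8,32,-92,212,-404,660,-940,1174,-1300,1276,-1108,852,-572,332 for degrees 0…14.
[q^14] = 1·332 + 1·(-572) − 1·852 − 1·(-1108) = 16.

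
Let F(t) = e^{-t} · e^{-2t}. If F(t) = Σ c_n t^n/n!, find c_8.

The EGF product rule gives c_8 = Σ_{k_1+k_2=8} C(8; k_1,k_2) · ∏ g_i(k_i), where e^{-t} gives (-1)^k; e^{-2t} gives (-2)^k.
g_1(k) for k = 0…8: 1, -1, 1, -1, 1, -1, 1, -1, 1.
g_2(k) for k = 0…8: 1, -2, 4, -8, 16, -32, 64, -128, 256.
c_8 = Σ_k C(8,k)·g_1(k)·g_2(8−k) = 1·1·256 + 8·(-1)·(-128) + 28·1·64 + 56·(-1)·(-32) + 70·1·16 + 56·(-1)·(-8) + 28·1·4 + 8·(-1)·(-2) + 1·1·1 = 256 + 1024 + 1792 + 1792 + 1120 + 448 + 112 + 16 + 1 = 6561.

6561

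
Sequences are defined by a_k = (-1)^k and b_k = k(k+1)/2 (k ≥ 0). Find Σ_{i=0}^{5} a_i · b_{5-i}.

9

This is [x^5] in the product of the two ordinary generating functions.
Σ = 1·15 − 1·10 + 1·6 − 1·3 + 1·1 − 1·0 = 9.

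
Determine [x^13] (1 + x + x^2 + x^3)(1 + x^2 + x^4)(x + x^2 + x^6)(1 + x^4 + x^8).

8

(1 + x + x^2 + x^3) has coefficients 1,1,1,1 for degrees 0…3.
(1 + x^2 + x^4) has coefficients 1,0,1,0,1,0,0,0,0,0,0,0,0,0 for degrees 0…13.
Multiplying by (x + x^2 + x^6) gives running coefficients 0,1,1,1,1,1,2,0,1,0,1,0,0,0 for degrees 0…13.
Finally multiplying by (1 + x^4 + x^8), the product of all factors after the first has coefficients 0,1,1,1,1,2,3,1,2,2,4,1,2,1 for degrees 0…13.
[x^13] = 1·1 + 1·2 + 1·1 + 1·4 = 8.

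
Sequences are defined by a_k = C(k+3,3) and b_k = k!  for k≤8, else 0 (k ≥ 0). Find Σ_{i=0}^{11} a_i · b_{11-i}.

Write out a_i and b_{11-i} for i = 0,…,11 and sum the products.
Σ = 1·0 + 4·0 + 10·0 + 20·40320 + 35·5040 + 56·720 + 84·120 + 120·24 + 165·6 + 220·2 + 286·1 + 364·1 = 1038160.

1038160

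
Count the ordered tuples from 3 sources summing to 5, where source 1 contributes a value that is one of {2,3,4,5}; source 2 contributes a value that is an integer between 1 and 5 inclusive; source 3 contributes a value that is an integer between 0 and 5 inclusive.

6

The generating function for the choices is (y^2 + y^3 + y^4 + y^5)·(y + y^2 + y^3 + y^4 + y^5)·(1 + y + y^2 + y^3 + y^4 + y^5); the count is [y^5].
(y^2 + y^3 + y^4 + y^5) has coefficients 0,0,1,1,1,1 for degrees 0…5.
(y + y^2 + y^3 + y^4 + y^5) has coefficients 0,1,1,1,1,1 for degrees 0…5.
Finally multiplying by (1 + y + y^2 + y^3 + y^4 + y^5), the product of all factors after the first has coefficients 0,1,2,3,4,5 for degrees 0…5.
[y^5] = 1·3 + 1·2 + 1·1 + 1·0 = 6.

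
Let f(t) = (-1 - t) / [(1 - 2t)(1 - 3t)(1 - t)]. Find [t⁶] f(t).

Partial fractions give a closed form: a_n = (6)·2^n + (-6)·3^n + (-1)·1^n.
At n = 6: a_6 = -3991.

-3991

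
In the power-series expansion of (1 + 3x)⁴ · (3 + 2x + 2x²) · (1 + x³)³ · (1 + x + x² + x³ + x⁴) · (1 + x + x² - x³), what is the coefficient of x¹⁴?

(1 + 3x)⁴ has coefficients 1,12,54,108,81 for degrees 0…4.
(3 + 2x + 2x²) has coefficients 3,2,2,0,0,0,0,0,0,0,0,0,0,0,0 for degrees 0…14.
Multiplying by (1 + x³)³ gives running coefficients 3,2,2,9,6,6,9,6,6,3,2,2,0,0,0 for degrees 0…14.
Multiplying by (1 + x + x² + x³ + x⁴) gives running coefficients 3,5,7,16,22,25,32,36,33,30,26,19,13,7,4 for degrees 0…14.
Finally multiplying by (1 + x + x² - x³), the product of all factors after the first has coefficients 3,8,15,25,40,56,63,71,76,67,53,42,28,13,5 for degrees 0…14.
[x¹⁴] = 1·5 + 12·13 + 54·28 + 108·42 + 81·53 = 10502.

10502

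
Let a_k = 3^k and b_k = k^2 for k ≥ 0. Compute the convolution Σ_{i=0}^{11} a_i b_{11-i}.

The convolution is the x^11 coefficient of A(x)B(x).
Σ = 1·121 + 3·100 + 9·81 + 27·64 + 81·49 + 243·36 + 729·25 + 2187·16 + 6561·9 + 19683·4 + 59049·1 + 177147·0 = 265642.

265642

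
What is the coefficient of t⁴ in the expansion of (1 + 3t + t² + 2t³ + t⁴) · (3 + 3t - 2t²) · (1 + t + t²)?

(1 + 3t + t² + 2t³ + t⁴) has coefficients 1,3,1,2,1 for degrees 0…4.
(3 + 3t - 2t²) has coefficients 3,3,-2,0,0 for degrees 0…4.
Finally multiplying by (1 + t + t²), the product of all factors after the first has coefficients 3,6,4,1,-2 for degrees 0…4.
[t⁴] = 1·(-2) + 3·1 + 1·4 + 2·6 + 1·3 = 20.

20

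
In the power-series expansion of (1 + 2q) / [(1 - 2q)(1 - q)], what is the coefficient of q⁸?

Partial fractions give a closed form: a_n = (4)·2^n + (-3)·1^n.
At n = 8: a_8 = 1021.

1021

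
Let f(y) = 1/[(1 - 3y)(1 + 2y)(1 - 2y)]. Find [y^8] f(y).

11605

Partial fractions give a closed form: a_n = (9/5)·3^n + (1/5)·(-2)^n + (-1)·2^n.
At n = 8: a_8 = 11605.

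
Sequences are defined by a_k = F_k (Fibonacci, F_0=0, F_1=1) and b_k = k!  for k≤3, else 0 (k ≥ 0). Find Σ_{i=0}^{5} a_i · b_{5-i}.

18

Write out a_i and b_{5-i} for i = 0,…,5 and sum the products.
Σ = 0·0 + 1·0 + 1·6 + 2·2 + 3·1 + 5·1 = 18.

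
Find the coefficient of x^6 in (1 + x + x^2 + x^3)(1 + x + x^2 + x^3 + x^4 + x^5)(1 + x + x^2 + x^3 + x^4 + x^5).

20

(1 + x + x^2 + x^3) has coefficients 1,1,1,1 for degrees 0…3.
(1 + x + x^2 + x^3 + x^4 + x^5) has coefficients 1,1,1,1,1,1,0 for degrees 0…6.
Finally multiplying by (1 + x + x^2 + x^3 + x^4 + x^5), the product of all factors after the first has coefficients 1,2,3,4,5,6,5 for degrees 0…6.
[x^6] = 1·5 + 1·6 + 1·5 + 1·4 = 20.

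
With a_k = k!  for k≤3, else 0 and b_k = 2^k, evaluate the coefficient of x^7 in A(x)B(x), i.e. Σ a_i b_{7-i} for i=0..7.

Write out a_i and b_{7-i} for i = 0,…,7 and sum the products.
Σ = 1·128 + 1·64 + 2·32 + 6·16 + 0·8 + 0·4 + 0·2 + 0·1 = 352.

352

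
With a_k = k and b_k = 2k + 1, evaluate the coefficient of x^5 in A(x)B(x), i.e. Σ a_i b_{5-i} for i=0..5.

55

This is [x^5] in the product of the two ordinary generating functions.
Σ = 0·11 + 1·9 + 2·7 + 3·5 + 4·3 + 5·1 = 55.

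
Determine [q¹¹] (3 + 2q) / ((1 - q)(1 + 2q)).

Partial fractions give a closed form: a_n = (5/3)·1^n + (4/3)·(-2)^n.
At n = 11: a_11 = -2729.

-2729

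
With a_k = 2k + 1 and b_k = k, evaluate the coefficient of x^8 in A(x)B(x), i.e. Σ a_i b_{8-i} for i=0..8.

Write out a_i and b_{8-i} for i = 0,…,8 and sum the products.
Σ = 1·8 + 3·7 + 5·6 + 7·5 + 9·4 + 11·3 + 13·2 + 15·1 + 17·0 = 204.

204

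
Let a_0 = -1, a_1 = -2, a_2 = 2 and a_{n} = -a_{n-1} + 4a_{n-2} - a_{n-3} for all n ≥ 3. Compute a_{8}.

The ordinary generating function has denominator 1 + t - 4t^2 + t^3.
Iterating the recurrence: a_0,…,a_{8} = -1, -2, 2, -9, 19, -57, 142, -389, 1014.

1014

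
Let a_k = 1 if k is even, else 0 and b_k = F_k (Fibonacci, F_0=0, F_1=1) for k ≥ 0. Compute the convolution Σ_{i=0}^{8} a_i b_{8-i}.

The convolution is the x^8 coefficient of A(x)B(x).
Σ = 1·21 + 0·13 + 1·8 + 0·5 + 1·3 + 0·2 + 1·1 + 0·1 + 1·0 = 33.

33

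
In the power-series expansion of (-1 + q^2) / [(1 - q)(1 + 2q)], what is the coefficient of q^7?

The denominator gives the recurrence a_n = −a_(n−1) + 2a_(n−2) for n ≥ 3; the numerator fixes a_0 = -1, a_1 = 1, a_2 = -2.
Iterating: -1, 1, -2, 4, -8, 16, -32, 64, so a_7 = 64.

64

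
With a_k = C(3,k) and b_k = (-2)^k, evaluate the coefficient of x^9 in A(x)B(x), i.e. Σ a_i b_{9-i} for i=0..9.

-64

This is [x^9] in the product of the two ordinary generating functions.
Σ = 1·(-512) + 3·256 + 3·(-128) + 1·64 + 0·(-32) + 0·16 + 0·(-8) + 0·4 + 0·(-2) + 0·1 = -64.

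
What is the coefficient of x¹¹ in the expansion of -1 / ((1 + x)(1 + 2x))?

4095

Partial fractions give a closed form: a_n = (1)·(-1)^n + (-2)·(-2)^n.
At n = 11: a_11 = 4095.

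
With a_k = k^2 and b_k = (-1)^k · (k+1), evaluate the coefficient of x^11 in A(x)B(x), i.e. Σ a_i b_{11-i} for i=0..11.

This is [x^11] in the product of the two ordinary generating functions.
Σ = 0·(-12) + 1·11 + 4·(-10) + 9·9 + 16·(-8) + 25·7 + 36·(-6) + 49·5 + 64·(-4) + 81·3 + 100·(-2) + 121·1 = 36.

36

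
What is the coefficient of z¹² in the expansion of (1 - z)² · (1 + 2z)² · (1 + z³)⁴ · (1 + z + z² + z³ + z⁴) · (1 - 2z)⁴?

1199

(1 - z)² has coefficients 1,-2,1 for degrees 0…2.
(1 + 2z)² has coefficients 1,4,4,0,0,0,0,0,0,0,0,0,0 for degrees 0…12.
Multiplying by (1 + z³)⁴ gives running coefficients 1,4,4,4,16,16,6,24,24,4,16,16,1 for degrees 0…12.
Multiplying by (1 + z + z² + z³ + z⁴) gives running coefficients 1,5,9,13,29,44,46,66,86,74,74,84,61 for degrees 0…12.
Finally multiplying by (1 - 2z)⁴, the product of all factors after the first has coefficients 1,-3,-7,29,-3,-84,118,34,-282,202,170,-428,173 for degrees 0…12.
[z¹²] = 1·173 − 2·(-428) + 1·170 = 1199.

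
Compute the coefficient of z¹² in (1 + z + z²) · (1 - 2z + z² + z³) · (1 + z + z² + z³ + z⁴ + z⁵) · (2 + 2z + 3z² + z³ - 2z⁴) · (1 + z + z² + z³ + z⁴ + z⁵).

79

(1 + z + z²) has coefficients 1,1,1 for degrees 0…2.
(1 - 2z + z² + z³) has coefficients 1,-2,1,1,0,0,0,0,0,0,0,0,0 for degrees 0…12.
Multiplying by (1 + z + z² + z³ + z⁴ + z⁵) gives running coefficients 1,-1,0,1,1,1,0,2,1,0,0,0,0 for degrees 0…12.
Multiplying by (2 + 2z + 3z² + z³ - 2z⁴) gives running coefficients 2,0,1,0,1,9,6,6,5,6,5,-3,-2 for degrees 0…12.
Finally multiplying by (1 + z + z² + z³ + z⁴ + z⁵), the product of all factors after the first has coefficients 2,2,3,3,4,13,17,23,27,33,37,25,17 for degrees 0…12.
[z¹²] = 1·17 + 1·25 + 1·37 = 79.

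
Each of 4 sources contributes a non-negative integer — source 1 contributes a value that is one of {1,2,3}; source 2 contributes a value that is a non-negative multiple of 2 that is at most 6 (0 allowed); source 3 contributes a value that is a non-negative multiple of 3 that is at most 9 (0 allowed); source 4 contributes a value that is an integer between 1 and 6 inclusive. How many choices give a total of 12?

23

The generating function for the choices is (y + y² + y³)·(1 + y² + y⁴ + y⁶)·(1 + y³ + y⁶ + y⁹)·(y + y² + y³ + y⁴ + y⁵ + y⁶); the count is [y¹²].
(y + y² + y³) has coefficients 0,1,1,1 for degrees 0…3.
(1 + y² + y⁴ + y⁶) has coefficients 1,0,1,0,1,0,1,0,0,0,0,0,0 for degrees 0…12.
Multiplying by (1 + y³ + y⁶ + y⁹) gives running coefficients 1,0,1,1,1,1,2,1,1,2,1,1,1 for degrees 0…12.
Finally multiplying by (y + y² + y³ + y⁴ + y⁵ + y⁶), the product of all factors after the first has coefficients 0,1,1,2,3,4,5,6,7,7,8,8,8 for degrees 0…12.
[y¹²] = 1·8 + 1·8 + 1·7 = 23.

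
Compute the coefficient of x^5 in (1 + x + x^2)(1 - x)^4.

(1 + x + x^2) has coefficients 1,1,1 for degrees 0…2.
(1 - x)^4 has coefficients 1,-4,6,-4,1,0 for degrees 0…5.
[x^5] = 1·0 + 1·1 + 1·(-4) = -3.

-3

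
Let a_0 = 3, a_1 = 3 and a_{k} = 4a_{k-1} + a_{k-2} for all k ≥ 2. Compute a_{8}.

85971

The ordinary generating function has denominator 1 - 4x - x^2.
Iterating the recurrence: a_0,…,a_{8} = 3, 3, 15, 63, 267, 1131, 4791, 20295, 85971.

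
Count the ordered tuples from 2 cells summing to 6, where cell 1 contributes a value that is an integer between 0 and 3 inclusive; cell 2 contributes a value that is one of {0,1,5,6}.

2

The generating function for the choices is (1 + q + q^2 + q^3)·(1 + q + q^5 + q^6); the count is [q^6].
(1 + q + q^2 + q^3) has coefficients 1,1,1,1 for degrees 0…3.
(1 + q + q^5 + q^6) has coefficients 1,1,0,0,0,1,1 for degrees 0…6.
[q^6] = 1·1 + 1·1 + 1·0 + 1·0 = 2.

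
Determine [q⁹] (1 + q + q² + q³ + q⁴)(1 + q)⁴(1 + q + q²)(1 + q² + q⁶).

68

(1 + q + q² + q³ + q⁴) has coefficients 1,1,1,1,1 for degrees 0…4.
(1 + q)⁴ has coefficients 1,4,6,4,1,0,0,0,0,0 for degrees 0…9.
Multiplying by (1 + q + q²) gives running coefficients 1,5,11,14,11,5,1,0,0,0 for degrees 0…9.
Finally multiplying by (1 + q² + q⁶), the product of all factors after the first has coefficients 1,5,12,19,22,19,13,10,12,14 for degrees 0…9.
[q⁹] = 1·14 + 1·12 + 1·10 + 1·13 + 1·19 = 68.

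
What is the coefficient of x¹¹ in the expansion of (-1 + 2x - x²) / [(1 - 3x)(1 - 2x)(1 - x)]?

Partial fractions give a closed form: a_n = (-2)·3^n + (1)·2^n.
At n = 11: a_11 = -352246.

-352246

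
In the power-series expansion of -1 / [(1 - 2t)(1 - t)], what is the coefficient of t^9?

-1023

Partial fractions give a closed form: a_n = (-2)·2^n + (1)·1^n.
At n = 9: a_9 = -1023.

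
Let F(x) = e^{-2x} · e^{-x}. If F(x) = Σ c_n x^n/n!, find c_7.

-2187

The EGF product rule gives c_7 = Σ_{k_1+k_2=7} C(7; k_1,k_2) · ∏ g_i(k_i), where e^{-2x} gives (-2)^k; e^{-x} gives (-1)^k.
g_1(k) for k = 0…7: 1, -2, 4, -8, 16, -32, 64, -128.
g_2(k) for k = 0…7: 1, -1, 1, -1, 1, -1, 1, -1.
c_7 = Σ_k C(7,k)·g_1(k)·g_2(7−k) = 1·1·(-1) + 7·(-2)·1 + 21·4·(-1) + 35·(-8)·1 + 35·16·(-1) + 21·(-32)·1 + 7·64·(-1) + 1·(-128)·1 = −1 − 14 − 84 − 280 − 560 − 672 − 448 − 128 = -2187.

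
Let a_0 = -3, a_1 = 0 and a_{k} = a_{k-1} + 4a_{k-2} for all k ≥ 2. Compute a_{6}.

-348

The ordinary generating function has denominator 1 - t - 4t^2.
Iterating the recurrence: a_0,…,a_{6} = -3, 0, -12, -12, -60, -108, -348.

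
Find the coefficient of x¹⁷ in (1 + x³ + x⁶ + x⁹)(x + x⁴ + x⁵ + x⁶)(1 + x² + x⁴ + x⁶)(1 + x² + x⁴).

(1 + x³ + x⁶ + x⁹) has coefficients 1,0,0,1,0,0,1,0,0,1 for degrees 0…9.
(x + x⁴ + x⁵ + x⁶) has coefficients 0,1,0,0,1,1,1,0,0,0,0,0,0,0,0,0,0,0 for degrees 0…17.
Multiplying by (1 + x² + x⁴ + x⁶) gives running coefficients 0,1,0,1,1,2,2,2,2,1,2,1,1,0,0,0,0,0 for degrees 0…17.
Finally multiplying by (1 + x² + x⁴), the product of all factors after the first has coefficients 0,1,0,2,1,4,3,5,5,5,6,4,5,2,3,1,1,0 for degrees 0…17.
[x¹⁷] = 1·0 + 1·3 + 1·4 + 1·5 = 12.

12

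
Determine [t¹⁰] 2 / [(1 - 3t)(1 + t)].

88574

Partial fractions give a closed form: a_n = (3/2)·3^n + (1/2)·(-1)^n.
At n = 10: a_10 = 88574.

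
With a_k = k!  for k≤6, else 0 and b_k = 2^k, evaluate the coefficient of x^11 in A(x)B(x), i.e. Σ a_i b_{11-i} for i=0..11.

39424

Write out a_i and b_{11-i} for i = 0,…,11 and sum the products.
Σ = 1·2048 + 1·1024 + 2·512 + 6·256 + 24·128 + 120·64 + 720·32 + 0·16 + 0·8 + 0·4 + 0·2 + 0·1 = 39424.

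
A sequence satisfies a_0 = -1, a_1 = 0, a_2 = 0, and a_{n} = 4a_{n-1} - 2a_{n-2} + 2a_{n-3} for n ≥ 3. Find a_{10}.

The ordinary generating function has denominator 1 - 4t + 2t^2 - 2t^3.
Iterating the recurrence: a_0,…,a_{10} = -1, 0, 0, -2, -8, -28, -100, -360, -1296, -4664, -16784.

-16784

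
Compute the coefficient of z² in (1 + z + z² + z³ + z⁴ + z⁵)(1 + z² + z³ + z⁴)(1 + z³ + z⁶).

2

(1 + z + z² + z³ + z⁴ + z⁵) has coefficients 1,1,1 for degrees 0…2.
(1 + z² + z³ + z⁴) has coefficients 1,0,1 for degrees 0…2.
Finally multiplying by (1 + z³ + z⁶), the product of all factors after the first has coefficients 1,0,1 for degrees 0…2.
[z²] = 1·1 + 1·0 + 1·1 = 2.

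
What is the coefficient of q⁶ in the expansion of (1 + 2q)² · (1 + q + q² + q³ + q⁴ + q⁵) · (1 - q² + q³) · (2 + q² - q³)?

16

(1 + 2q)² has coefficients 1,4,4 for degrees 0…2.
(1 + q + q² + q³ + q⁴ + q⁵) has coefficients 1,1,1,1,1,1,0 for degrees 0…6.
Multiplying by (1 - q² + q³) gives running coefficients 1,1,0,1,1,1,0 for degrees 0…6.
Finally multiplying by (2 + q² - q³), the product of all factors after the first has coefficients 2,2,1,2,1,3,0 for degrees 0…6.
[q⁶] = 1·0 + 4·3 + 4·1 = 16.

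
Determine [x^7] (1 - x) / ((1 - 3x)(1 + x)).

1093

The denominator gives the recurrence a_n = 2a_(n−1) + 3a_(n−2) for n ≥ 2; the numerator fixes a_0 = 1, a_1 = 1.
Iterating: 1, 1, 5, 13, 41, 121, 365, 1093, so a_7 = 1093.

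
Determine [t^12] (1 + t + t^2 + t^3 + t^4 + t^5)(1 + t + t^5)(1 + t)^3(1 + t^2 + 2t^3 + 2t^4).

56

(1 + t + t^2 + t^3 + t^4 + t^5) has coefficients 1,1,1,1,1,1 for degrees 0…5.
(1 + t + t^5) has coefficients 1,1,0,0,0,1,0,0,0,0,0,0,0 for degrees 0…12.
Multiplying by (1 + t)^3 gives running coefficients 1,4,6,4,1,1,3,3,1,0,0,0,0 for degrees 0…12.
Finally multiplying by (1 + t^2 + 2t^3 + 2t^4), the product of all factors after the first has coefficients 1,4,7,10,17,25,24,14,8,11,13,8,2 for degrees 0…12.
[t^12] = 1·2 + 1·8 + 1·13 + 1·11 + 1·8 + 1·14 = 56.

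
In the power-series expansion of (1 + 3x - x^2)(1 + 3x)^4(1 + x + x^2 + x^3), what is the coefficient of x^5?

833

(1 + 3x - x^2) has coefficients 1,3,-1 for degrees 0…2.
(1 + 3x)^4 has coefficients 1,12,54,108,81,0 for degrees 0…5.
Finally multiplying by (1 + x + x^2 + x^3), the product of all factors after the first has coefficients 1,13,67,175,255,243 for degrees 0…5.
[x^5] = 1·243 + 3·255 − 1·175 = 833.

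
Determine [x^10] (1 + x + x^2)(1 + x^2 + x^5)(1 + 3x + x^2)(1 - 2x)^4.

8

(1 + x + x^2) has coefficients 1,1,1 for degrees 0…2.
(1 + x^2 + x^5) has coefficients 1,0,1,0,0,1,0,0,0,0,0 for degrees 0…10.
Multiplying by (1 + 3x + x^2) gives running coefficients 1,3,2,3,1,1,3,1,0,0,0 for degrees 0…10.
Finally multiplying by (1 - 2x)^4, the product of all factors after the first has coefficients 1,-5,2,27,-55,49,-45,17,48,-56,16 for degrees 0…10.
[x^10] = 1·16 + 1·(-56) + 1·48 = 8.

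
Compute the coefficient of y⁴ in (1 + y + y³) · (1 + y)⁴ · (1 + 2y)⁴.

(1 + y + y³) has coefficients 1,1,0,1 for degrees 0…3.
(1 + y)⁴ has coefficients 1,4,6,4,1 for degrees 0…4.
Finally multiplying by (1 + 2y)⁴, the product of all factors after the first has coefficients 1,12,62,180,321 for degrees 0…4.
[y⁴] = 1·321 + 1·180 + 1·12 = 513.

513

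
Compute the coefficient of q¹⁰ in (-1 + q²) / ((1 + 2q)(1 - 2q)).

The denominator gives the recurrence a_n = 4a_(n−2) for n ≥ 3; the numerator fixes a_0 = -1, a_1 = 0, a_2 = -3.
Iterating: -1, 0, -3, 0, -12, 0, -48, 0, -192, 0, -768, so a_10 = -768.

-768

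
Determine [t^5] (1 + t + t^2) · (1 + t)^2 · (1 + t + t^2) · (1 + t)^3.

66

(1 + t + t^2) has coefficients 1,1,1 for degrees 0…2.
(1 + t)^2 has coefficients 1,2,1,0,0,0 for degrees 0…5.
Multiplying by (1 + t + t^2) gives running coefficients 1,3,4,3,1,0 for degrees 0…5.
Finally multiplying by (1 + t)^3, the product of all factors after the first has coefficients 1,6,16,25,25,16 for degrees 0…5.
[t^5] = 1·16 + 1·25 + 1·25 = 66.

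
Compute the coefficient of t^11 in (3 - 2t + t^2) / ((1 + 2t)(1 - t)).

The denominator gives the recurrence a_n = −a_(n−1) + 2a_(n−2) for n ≥ 3; the numerator fixes a_0 = 3, a_1 = -5, a_2 = 12.
Iterating: 3, -5, 12, -22, 46, -90, 182, -362, 726, -1450, 2902, -5802, so a_11 = -5802.

-5802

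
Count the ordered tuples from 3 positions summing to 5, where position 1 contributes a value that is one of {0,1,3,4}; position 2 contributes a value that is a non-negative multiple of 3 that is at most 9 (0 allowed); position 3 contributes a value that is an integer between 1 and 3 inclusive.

4

The generating function for the choices is (1 + x + x³ + x⁴)·(1 + x³ + x⁶ + x⁹)·(x + x² + x³); the count is [x⁵].
(1 + x + x³ + x⁴) has coefficients 1,1,0,1,1 for degrees 0…4.
(1 + x³ + x⁶ + x⁹) has coefficients 1,0,0,1,0,0 for degrees 0…5.
Finally multiplying by (x + x² + x³), the product of all factors after the first has coefficients 0,1,1,1,1,1 for degrees 0…5.
[x⁵] = 1·1 + 1·1 + 1·1 + 1·1 = 4.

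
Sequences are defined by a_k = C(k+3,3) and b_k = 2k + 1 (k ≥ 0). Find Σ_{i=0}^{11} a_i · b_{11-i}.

7371

Write out a_i and b_{11-i} for i = 0,…,11 and sum the products.
Σ = 1·23 + 4·21 + 10·19 + 20·17 + 35·15 + 56·13 + 84·11 + 120·9 + 165·7 + 220·5 + 286·3 + 364·1 = 7371.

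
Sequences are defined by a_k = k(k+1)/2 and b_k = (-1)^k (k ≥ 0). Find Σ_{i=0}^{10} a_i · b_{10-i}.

The convolution is the x^10 coefficient of A(x)B(x).
Σ = 0·1 + 1·(-1) + 3·1 + 6·(-1) + 10·1 + 15·(-1) + 21·1 + 28·(-1) + 36·1 + 45·(-1) + 55·1 = 30.

30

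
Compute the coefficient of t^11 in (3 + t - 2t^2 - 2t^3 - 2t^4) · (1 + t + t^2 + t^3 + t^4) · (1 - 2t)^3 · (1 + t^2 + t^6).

19

(3 + t - 2t^2 - 2t^3 - 2t^4) has coefficients 3,1,-2,-2,-2 for degrees 0…4.
(1 + t + t^2 + t^3 + t^4) has coefficients 1,1,1,1,1,0,0,0,0,0,0,0 for degrees 0…11.
Multiplying by (1 - 2t)^3 gives running coefficients 1,-5,7,-1,-1,-2,4,-8,0,0,0,0 for degrees 0…11.
Finally multiplying by (1 + t^2 + t^6), the product of all factors after the first has coefficients 1,-5,8,-6,6,-3,4,-15,11,-9,-1,-2 for degrees 0…11.
[t^11] = 3·(-2) + 1·(-1) − 2·(-9) − 2·11 − 2·(-15) = 19.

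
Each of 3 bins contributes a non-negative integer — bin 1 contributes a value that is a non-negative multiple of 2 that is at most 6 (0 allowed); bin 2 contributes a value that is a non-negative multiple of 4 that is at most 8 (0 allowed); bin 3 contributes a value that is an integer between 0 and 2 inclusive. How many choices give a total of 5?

2

The generating function for the choices is (1 + q^2 + q^4 + q^6)·(1 + q^4 + q^8)·(1 + q + q^2); the count is [q^5].
(1 + q^2 + q^4 + q^6) has coefficients 1,0,1,0,1,0 for degrees 0…5.
(1 + q^4 + q^8) has coefficients 1,0,0,0,1,0 for degrees 0…5.
Finally multiplying by (1 + q + q^2), the product of all factors after the first has coefficients 1,1,1,0,1,1 for degrees 0…5.
[q^5] = 1·1 + 1·0 + 1·1 = 2.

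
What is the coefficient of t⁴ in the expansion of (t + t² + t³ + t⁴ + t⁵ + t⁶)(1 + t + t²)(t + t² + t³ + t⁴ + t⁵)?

6

(t + t² + t³ + t⁴ + t⁵ + t⁶) has coefficients 0,1,1,1,1 for degrees 0…4.
(1 + t + t²) has coefficients 1,1,1,0,0 for degrees 0…4.
Finally multiplying by (t + t² + t³ + t⁴ + t⁵), the product of all factors after the first has coefficients 0,1,2,3,3 for degrees 0…4.
[t⁴] = 1·3 + 1·2 + 1·1 + 1·0 = 6.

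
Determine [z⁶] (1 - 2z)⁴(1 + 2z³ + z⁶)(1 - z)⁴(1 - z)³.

(1 - 2z)⁴ has coefficients 1,-8,24,-32,16 for degrees 0…4.
(1 + 2z³ + z⁶) has coefficients 1,0,0,2,0,0,1 for degrees 0…6.
Multiplying by (1 - z)⁴ gives running coefficients 1,-4,6,-2,-7,12,-7 for degrees 0…6.
Finally multiplying by (1 - z)³, the product of all factors after the first has coefficients 1,-7,21,-33,21,21,-62 for degrees 0…6.
[z⁶] = 1·(-62) − 8·21 + 24·21 − 32·(-33) + 16·21 = 1666.

1666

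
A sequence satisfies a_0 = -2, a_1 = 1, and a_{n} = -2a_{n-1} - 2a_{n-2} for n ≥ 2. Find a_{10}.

The ordinary generating function has denominator 1 + 2t + 2t^2.
Iterating the recurrence: a_0,…,a_{10} = -2, 1, 2, -6, 8, -4, -8, 24, -32, 16, 32.

32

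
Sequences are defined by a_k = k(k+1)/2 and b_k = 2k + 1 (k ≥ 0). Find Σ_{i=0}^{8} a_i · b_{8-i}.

The convolution is the x^8 coefficient of A(x)B(x).
Σ = 0·17 + 1·15 + 3·13 + 6·11 + 10·9 + 15·7 + 21·5 + 28·3 + 36·1 = 540.

540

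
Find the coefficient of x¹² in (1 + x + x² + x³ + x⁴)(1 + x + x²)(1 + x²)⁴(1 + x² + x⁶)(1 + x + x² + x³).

(1 + x + x² + x³ + x⁴) has coefficients 1,1,1,1,1 for degrees 0…4.
(1 + x + x²) has coefficients 1,1,1,0,0,0,0,0,0,0,0,0,0 for degrees 0…12.
Multiplying by (1 + x²)⁴ gives running coefficients 1,1,5,4,10,6,10,4,5,1,1,0,0 for degrees 0…12.
Multiplying by (1 + x² + x⁶) gives running coefficients 1,1,6,5,15,10,21,11,20,9,16,7,11 for degrees 0…12.
Finally multiplying by (1 + x + x² + x³), the product of all factors after the first has coefficients 1,2,8,13,27,36,51,57,62,61,56,52,43 for degrees 0…12.
[x¹²] = 1·43 + 1·52 + 1·56 + 1·61 + 1·62 = 274.

274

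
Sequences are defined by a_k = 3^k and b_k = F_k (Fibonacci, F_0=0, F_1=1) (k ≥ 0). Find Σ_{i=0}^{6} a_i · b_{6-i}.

428

The convolution is the t^6 coefficient of A(t)B(t).
Σ = 1·8 + 3·5 + 9·3 + 27·2 + 81·1 + 243·1 + 729·0 = 428.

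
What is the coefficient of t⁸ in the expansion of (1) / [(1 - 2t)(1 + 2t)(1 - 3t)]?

11605

Partial fractions give a closed form: a_n = (-1)·2^n + (1/5)·(-2)^n + (9/5)·3^n.
At n = 8: a_8 = 11605.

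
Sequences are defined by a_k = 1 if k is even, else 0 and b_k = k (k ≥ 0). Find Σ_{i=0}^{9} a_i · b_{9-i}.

The convolution is the t^9 coefficient of A(t)B(t).
Σ = 1·9 + 0·8 + 1·7 + 0·6 + 1·5 + 0·4 + 1·3 + 0·2 + 1·1 + 0·0 = 25.

25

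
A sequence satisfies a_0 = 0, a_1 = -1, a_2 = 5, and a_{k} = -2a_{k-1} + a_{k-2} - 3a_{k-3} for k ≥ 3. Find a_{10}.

13565

The ordinary generating function has denominator 1 + 2t - t^2 + 3t^3.
Iterating the recurrence: a_0,…,a_{10} = 0, -1, 5, -11, 30, -86, 235, -646, 1785, -4921, 13565.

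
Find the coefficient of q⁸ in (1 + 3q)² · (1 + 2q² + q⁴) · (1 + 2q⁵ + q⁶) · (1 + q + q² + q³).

(1 + 3q)² has coefficients 1,6,9 for degrees 0…2.
(1 + 2q² + q⁴) has coefficients 1,0,2,0,1,0,0,0,0 for degrees 0…8.
Multiplying by (1 + 2q⁵ + q⁶) gives running coefficients 1,0,2,0,1,2,1,4,2 for degrees 0…8.
Finally multiplying by (1 + q + q² + q³), the product of all factors after the first has coefficients 1,1,3,3,3,5,4,8,9 for degrees 0…8.
[q⁸] = 1·9 + 6·8 + 9·4 = 93.

93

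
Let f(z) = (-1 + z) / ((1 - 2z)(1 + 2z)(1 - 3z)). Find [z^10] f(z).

-70654

The denominator gives the recurrence a_n = 3a_(n−1) + 4a_(n−2) − 12a_(n−3) for n ≥ 3; the numerator fixes a_0 = -1, a_1 = -2, a_2 = -10.
Iterating: -1, -2, -10, -26, -94, -266, -862, -2522, -7822, -23210, -70654, so a_10 = -70654.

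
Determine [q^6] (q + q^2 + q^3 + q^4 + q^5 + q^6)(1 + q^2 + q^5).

(q + q^2 + q^3 + q^4 + q^5 + q^6) has coefficients 0,1,1,1,1,1,1 for degrees 0…6.
(1 + q^2 + q^5) has coefficients 1,0,1,0,0,1,0 for degrees 0…6.
[q^6] = 1·1 + 1·0 + 1·0 + 1·1 + 1·0 + 1·1 = 3.

3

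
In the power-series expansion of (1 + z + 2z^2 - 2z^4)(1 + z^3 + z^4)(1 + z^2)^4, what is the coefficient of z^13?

(1 + z + 2z^2 - 2z^4) has coefficients 1,1,2,0,-2 for degrees 0…4.
(1 + z^3 + z^4) has coefficients 1,0,0,1,1,0,0,0,0,0,0,0,0,0 for degrees 0…13.
Finally multiplying by (1 + z^2)^4, the product of all factors after the first has coefficients 1,0,4,1,7,4,8,6,7,4,4,1,1,0 for degrees 0…13.
[z^13] = 1·0 + 1·1 + 2·1 − 2·4 = -5.

-5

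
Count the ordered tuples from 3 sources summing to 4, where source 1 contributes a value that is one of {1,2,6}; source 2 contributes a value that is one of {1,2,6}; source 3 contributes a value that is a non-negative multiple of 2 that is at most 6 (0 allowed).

The generating function for the choices is (y + y² + y⁶)·(y + y² + y⁶)·(1 + y² + y⁴ + y⁶); the count is [y⁴].
(y + y² + y⁶) has coefficients 0,1,1,0,0 for degrees 0…4.
(y + y² + y⁶) has coefficients 0,1,1,0,0 for degrees 0…4.
Finally multiplying by (1 + y² + y⁴ + y⁶), the product of all factors after the first has coefficients 0,1,1,1,1 for degrees 0…4.
[y⁴] = 1·1 + 1·1 = 2.

2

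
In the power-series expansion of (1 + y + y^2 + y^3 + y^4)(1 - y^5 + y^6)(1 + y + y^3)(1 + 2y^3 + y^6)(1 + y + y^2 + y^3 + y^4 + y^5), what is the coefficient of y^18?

9

(1 + y + y^2 + y^3 + y^4) has coefficients 1,1,1,1,1 for degrees 0…4.
(1 - y^5 + y^6) has coefficients 1,0,0,0,0,-1,1,0,0,0,0,0,0,0,0,0,0,0,0 for degrees 0…18.
Multiplying by (1 + y + y^3) gives running coefficients 1,1,0,1,0,-1,0,1,-1,1,0,0,0,0,0,0,0,0,0 for degrees 0…18.
Multiplying by (1 + 2y^3 + y^6) gives running coefficients 1,1,0,3,2,-1,3,2,-3,2,2,-3,2,1,-1,1,0,0,0 for degrees 0…18.
Finally multiplying by (1 + y + y^2 + y^3 + y^4 + y^5), the product of all factors after the first has coefficients 1,2,2,5,7,6,8,9,6,5,5,3,2,1,3,2,0,3,1 for degrees 0…18.
[y^18] = 1·1 + 1·3 + 1·0 + 1·2 + 1·3 = 9.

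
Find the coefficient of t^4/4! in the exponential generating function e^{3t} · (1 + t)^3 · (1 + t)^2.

2541

The EGF product rule gives c_4 = Σ_{k_1+k_2+k_3=4} C(4; k_1,k_2,k_3) · ∏ g_i(k_i), where e^{3t} gives (3)^k; (1+t)^3 gives the falling factorial (3)_k; (1+t)^2 gives the falling factorial (2)_k.
g_1(k) for k = 0…4: 1, 3, 9, 27, 81.
g_2(k) for k = 0…4: 1, 3, 6, 6, 0.
g_3(k) for k = 0…4: 1, 2, 2, 0, 0.
First combine the last two factors: h(k) = Σ_j C(k,j)·g_2(j)·g_3(k−j) for k = 0…4: 1, 5, 20, 60, 120.
c_4 = Σ_k C(4,k)·g_1(k)·h(4−k) = 1·1·120 + 4·3·60 + 6·9·20 + 4·27·5 + 1·81·1 = 120 + 720 + 1080 + 540 + 81 = 2541.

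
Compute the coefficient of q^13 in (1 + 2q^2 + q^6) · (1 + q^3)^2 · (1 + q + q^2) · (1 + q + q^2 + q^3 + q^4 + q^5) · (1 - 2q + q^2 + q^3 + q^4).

(1 + 2q^2 + q^6) has coefficients 1,0,2,0,0,0,1 for degrees 0…6.
(1 + q^3)^2 has coefficients 1,0,0,2,0,0,1,0,0,0,0,0,0,0 for degrees 0…13.
Multiplying by (1 + q + q^2) gives running coefficients 1,1,1,2,2,2,1,1,1,0,0,0,0,0 for degrees 0…13.
Multiplying by (1 + q + q^2 + q^3 + q^4 + q^5) gives running coefficients 1,2,3,5,7,9,9,9,9,7,5,3,2,1 for degrees 0…13.
Finally multiplying by (1 - 2q + q^2 + q^3 + q^4), the product of all factors after the first has coefficients 1,0,0,2,3,5,6,12,16,16,18,18,17,12 for degrees 0…13.
[q^13] = 1·12 + 2·18 + 1·12 = 60.

60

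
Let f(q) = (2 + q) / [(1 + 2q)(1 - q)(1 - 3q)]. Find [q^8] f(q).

13880

Partial fractions give a closed form: a_n = (2/5)·(-2)^n + (-1/2)·1^n + (21/10)·3^n.
At n = 8: a_8 = 13880.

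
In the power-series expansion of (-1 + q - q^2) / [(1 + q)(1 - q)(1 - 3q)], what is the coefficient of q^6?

Partial fractions give a closed form: a_n = (-3/8)·(-1)^n + (1/4)·1^n + (-7/8)·3^n.
At n = 6: a_6 = -638.

-638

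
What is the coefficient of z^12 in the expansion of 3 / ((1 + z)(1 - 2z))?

Partial fractions give a closed form: a_n = (1)·(-1)^n + (2)·2^n.
At n = 12: a_12 = 8193.

8193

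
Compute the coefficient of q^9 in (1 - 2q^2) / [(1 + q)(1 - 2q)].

The denominator gives the recurrence a_n = a_(n−1) + 2a_(n−2) for n ≥ 3; the numerator fixes a_0 = 1, a_1 = 1, a_2 = 1.
Iterating: 1, 1, 1, 3, 5, 11, 21, 43, 85, 171, so a_9 = 171.

171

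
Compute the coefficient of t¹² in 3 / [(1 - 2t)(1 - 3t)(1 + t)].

3570843

Partial fractions give a closed form: a_n = (-4)·2^n + (27/4)·3^n + (1/4)·(-1)^n.
At n = 12: a_12 = 3570843.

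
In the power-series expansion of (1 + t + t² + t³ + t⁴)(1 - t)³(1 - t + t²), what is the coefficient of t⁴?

1

(1 + t + t² + t³ + t⁴) has coefficients 1,1,1,1,1 for degrees 0…4.
(1 - t)³ has coefficients 1,-3,3,-1,0 for degrees 0…4.
Finally multiplying by (1 - t + t²), the product of all factors after the first has coefficients 1,-4,7,-7,4 for degrees 0…4.
[t⁴] = 1·4 + 1·(-7) + 1·7 + 1·(-4) + 1·1 = 1.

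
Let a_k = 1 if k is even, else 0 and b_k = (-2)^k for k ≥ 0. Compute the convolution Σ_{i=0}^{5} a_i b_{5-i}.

-42

Write out a_i and b_{5-i} for i = 0,…,5 and sum the products.
Σ = 1·(-32) + 0·16 + 1·(-8) + 0·4 + 1·(-2) + 0·1 = -42.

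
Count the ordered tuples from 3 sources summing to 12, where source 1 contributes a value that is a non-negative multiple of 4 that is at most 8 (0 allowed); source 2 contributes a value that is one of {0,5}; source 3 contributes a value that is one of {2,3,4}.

2

The generating function for the choices is (1 + q^4 + q^8)·(1 + q^5)·(q^2 + q^3 + q^4); the count is [q^12].
(1 + q^4 + q^8) has coefficients 1,0,0,0,1,0,0,0,1 for degrees 0…8.
(1 + q^5) has coefficients 1,0,0,0,0,1,0,0,0,0,0,0,0 for degrees 0…12.
Finally multiplying by (q^2 + q^3 + q^4), the product of all factors after the first has coefficients 0,0,1,1,1,0,0,1,1,1,0,0,0 for degrees 0…12.
[q^12] = 1·0 + 1·1 + 1·1 = 2.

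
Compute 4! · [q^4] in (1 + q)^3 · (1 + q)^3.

360

The EGF product rule gives c_4 = Σ_{k_1+k_2=4} C(4; k_1,k_2) · ∏ g_i(k_i), where (1+q)^3 gives the falling factorial (3)_k; (1+q)^3 gives the falling factorial (3)_k.
g_1(k) for k = 0…4: 1, 3, 6, 6, 0.
g_2(k) for k = 0…4: 1, 3, 6, 6, 0.
c_4 = Σ_k C(4,k)·g_1(k)·g_2(4−k) = 4·3·6 + 6·6·6 + 4·6·3 = 72 + 216 + 72 = 360.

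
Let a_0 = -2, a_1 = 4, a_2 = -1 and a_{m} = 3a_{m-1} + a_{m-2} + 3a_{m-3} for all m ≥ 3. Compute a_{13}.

-516176

The ordinary generating function has denominator 1 - 3y - y^2 - 3y^3.
Iterating the recurrence: a_0,…,a_{13} = -2, 4, -1, -5, -4, -20, -79, -269, -946, -3344, -11785, -41537, -146428, -516176.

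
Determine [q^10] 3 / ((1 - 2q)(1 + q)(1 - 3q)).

394485

Partial fractions give a closed form: a_n = (-4)·2^n + (1/4)·(-1)^n + (27/4)·3^n.
At n = 10: a_10 = 394485.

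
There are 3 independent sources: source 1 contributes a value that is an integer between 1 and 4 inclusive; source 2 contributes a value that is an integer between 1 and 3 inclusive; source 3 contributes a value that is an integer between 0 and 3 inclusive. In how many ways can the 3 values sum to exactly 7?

The generating function for the choices is (y + y² + y³ + y⁴)·(y + y² + y³)·(1 + y + y² + y³); the count is [y⁷].
(y + y² + y³ + y⁴) has coefficients 0,1,1,1,1 for degrees 0…4.
(y + y² + y³) has coefficients 0,1,1,1,0,0,0,0 for degrees 0…7.
Finally multiplying by (1 + y + y² + y³), the product of all factors after the first has coefficients 0,1,2,3,3,2,1,0 for degrees 0…7.
[y⁷] = 1·1 + 1·2 + 1·3 + 1·3 = 9.

9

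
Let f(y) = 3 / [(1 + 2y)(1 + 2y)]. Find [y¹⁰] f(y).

The denominator gives the recurrence a_n = −4a_(n−1) − 4a_(n−2) for n ≥ 2; the numerator fixes a_0 = 3, a_1 = -12.
Iterating: 3, -12, 36, -96, 240, -576, 1344, -3072, 6912, -15360, 33792, so a_10 = 33792.

33792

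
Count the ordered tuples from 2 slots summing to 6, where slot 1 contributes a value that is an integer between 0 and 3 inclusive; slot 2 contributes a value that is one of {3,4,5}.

The generating function for the choices is (1 + x + x² + x³)·(x³ + x⁴ + x⁵); the count is [x⁶].
(1 + x + x² + x³) has coefficients 1,1,1,1 for degrees 0…3.
(x³ + x⁴ + x⁵) has coefficients 0,0,0,1,1,1,0 for degrees 0…6.
[x⁶] = 1·0 + 1·1 + 1·1 + 1·1 = 3.

3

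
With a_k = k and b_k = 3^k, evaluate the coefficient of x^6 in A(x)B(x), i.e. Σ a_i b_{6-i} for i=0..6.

This is [x^6] in the product of the two ordinary generating functions.
Σ = 0·729 + 1·243 + 2·81 + 3·27 + 4·9 + 5·3 + 6·1 = 543.

543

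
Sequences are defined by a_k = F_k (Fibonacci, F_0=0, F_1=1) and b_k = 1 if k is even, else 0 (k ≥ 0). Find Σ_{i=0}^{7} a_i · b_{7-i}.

Write out a_i and b_{7-i} for i = 0,…,7 and sum the products.
Σ = 0·0 + 1·1 + 1·0 + 2·1 + 3·0 + 5·1 + 8·0 + 13·1 = 21.

21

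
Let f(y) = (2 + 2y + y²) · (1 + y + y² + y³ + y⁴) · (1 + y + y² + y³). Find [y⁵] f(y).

18

(2 + 2y + y²) has coefficients 2,2,1 for degrees 0…2.
(1 + y + y² + y³ + y⁴) has coefficients 1,1,1,1,1,0 for degrees 0…5.
Finally multiplying by (1 + y + y² + y³), the product of all factors after the first has coefficients 1,2,3,4,4,3 for degrees 0…5.
[y⁵] = 2·3 + 2·4 + 1·4 = 18.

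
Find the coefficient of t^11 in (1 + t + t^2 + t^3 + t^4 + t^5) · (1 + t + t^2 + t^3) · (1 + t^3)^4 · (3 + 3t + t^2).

280

(1 + t + t^2 + t^3 + t^4 + t^5) has coefficients 1,1,1,1,1,1 for degrees 0…5.
(1 + t + t^2 + t^3) has coefficients 1,1,1,1,0,0,0,0,0,0,0,0 for degrees 0…11.
Multiplying by (1 + t^3)^4 gives running coefficients 1,1,1,5,4,4,10,6,6,10,4,4 for degrees 0…11.
Finally multiplying by (3 + 3t + t^2), the product of all factors after the first has coefficients 3,6,7,19,28,29,46,52,46,54,48,34 for degrees 0…11.
[t^11] = 1·34 + 1·48 + 1·54 + 1·46 + 1·52 + 1·46 = 280.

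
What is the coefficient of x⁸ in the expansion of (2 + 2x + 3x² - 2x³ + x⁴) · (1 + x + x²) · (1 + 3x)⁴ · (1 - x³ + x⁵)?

(2 + 2x + 3x² - 2x³ + x⁴) has coefficients 2,2,3,-2,1 for degrees 0…4.
(1 + x + x²) has coefficients 1,1,1,0,0,0,0,0,0 for degrees 0…8.
Multiplying by (1 + 3x)⁴ gives running coefficients 1,13,67,174,243,189,81,0,0 for degrees 0…8.
Finally multiplying by (1 - x³ + x⁵), the product of all factors after the first has coefficients 1,13,67,173,230,123,-80,-176,-15 for degrees 0…8.
[x⁸] = 2·(-15) + 2·(-176) + 3·(-80) − 2·123 + 1·230 = -638.

-638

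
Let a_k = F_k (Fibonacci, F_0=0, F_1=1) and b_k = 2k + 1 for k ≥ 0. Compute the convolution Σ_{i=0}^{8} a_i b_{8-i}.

This is [x^8] in the product of the two ordinary generating functions.
Σ = 0·17 + 1·15 + 1·13 + 2·11 + 3·9 + 5·7 + 8·5 + 13·3 + 21·1 = 212.

212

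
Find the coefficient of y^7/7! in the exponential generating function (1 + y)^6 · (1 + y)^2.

40320

The EGF product rule gives c_7 = Σ_{k_1+k_2=7} C(7; k_1,k_2) · ∏ g_i(k_i), where (1+y)^6 gives the falling factorial (6)_k; (1+y)^2 gives the falling factorial (2)_k.
g_1(k) for k = 0…7: 1, 6, 30, 120, 360, 720, 720, 0.
g_2(k) for k = 0…7: 1, 2, 2, 0, 0, 0, 0, 0.
c_7 = Σ_k C(7,k)·g_1(k)·g_2(7−k) = 21·720·2 + 7·720·2 = 30240 + 10080 = 40320.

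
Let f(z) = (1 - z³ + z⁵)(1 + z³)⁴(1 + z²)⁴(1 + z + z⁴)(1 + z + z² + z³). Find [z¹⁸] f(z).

175

(1 - z³ + z⁵) has coefficients 1,0,0,-1,0,1 for degrees 0…5.
(1 + z³)⁴ has coefficients 1,0,0,4,0,0,6,0,0,4,0,0,1,0,0,0,0,0,0 for degrees 0…18.
Multiplying by (1 + z²)⁴ gives running coefficients 1,0,4,4,6,16,10,24,25,20,36,20,25,24,10,16,6,4,4 for degrees 0…18.
Multiplying by (1 + z + z⁴) gives running coefficients 1,1,4,8,11,22,30,38,55,61,66,80,70,69,70,46,47,34,18 for degrees 0…18.
Finally multiplying by (1 + z + z² + z³), the product of all factors after the first has coefficients 1,2,6,14,24,45,71,101,145,184,220,262,277,285,289,255,232,197,145 for degrees 0…18.
[z¹⁸] = 1·145 − 1·255 + 1·285 = 175.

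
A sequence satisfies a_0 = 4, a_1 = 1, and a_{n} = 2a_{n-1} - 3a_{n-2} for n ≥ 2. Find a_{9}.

The ordinary generating function has denominator 1 - 2x + 3x^2.
Iterating the recurrence: a_0,…,a_{9} = 4, 1, -10, -23, -16, 37, 122, 133, -100, -599.

-599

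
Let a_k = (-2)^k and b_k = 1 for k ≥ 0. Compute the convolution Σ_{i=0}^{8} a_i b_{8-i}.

The convolution is the t^8 coefficient of A(t)B(t).
Σ = 1·1 − 2·1 + 4·1 − 8·1 + 16·1 − 32·1 + 64·1 − 128·1 + 256·1 = 171.

171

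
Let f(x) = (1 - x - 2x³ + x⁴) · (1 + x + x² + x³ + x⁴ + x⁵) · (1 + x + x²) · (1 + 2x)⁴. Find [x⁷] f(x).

-260

(1 - x - 2x³ + x⁴) has coefficients 1,-1,0,-2,1 for degrees 0…4.
(1 + x + x² + x³ + x⁴ + x⁵) has coefficients 1,1,1,1,1,1,0,0 for degrees 0…7.
Multiplying by (1 + x + x²) gives running coefficients 1,2,3,3,3,3,2,1 for degrees 0…7.
Finally multiplying by (1 + 2x)⁴, the product of all factors after the first has coefficients 1,10,43,107,179,227,242,233 for degrees 0…7.
[x⁷] = 1·233 − 1·242 − 2·179 + 1·107 = -260.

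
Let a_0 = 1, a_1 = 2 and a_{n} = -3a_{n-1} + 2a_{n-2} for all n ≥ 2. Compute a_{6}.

The ordinary generating function has denominator 1 + 3q - 2q^2.
Iterating the recurrence: a_0,…,a_{6} = 1, 2, -4, 16, -56, 200, -712.

-712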